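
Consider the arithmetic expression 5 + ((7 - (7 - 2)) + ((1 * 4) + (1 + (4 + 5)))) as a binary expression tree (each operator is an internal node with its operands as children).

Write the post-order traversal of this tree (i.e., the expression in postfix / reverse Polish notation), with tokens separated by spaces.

5 7 7 2 - - 1 4 * 1 4 5 + + + + +

Post-order on an expression tree gives postfix notation: for each operator, emit left operand, right operand, then the operator.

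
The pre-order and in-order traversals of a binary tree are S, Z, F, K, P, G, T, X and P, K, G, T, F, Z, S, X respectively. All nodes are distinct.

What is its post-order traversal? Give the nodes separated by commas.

The first element of pre-order is the root; it splits in-order into left and right subtrees.
Root S: left subtree has 6 nodes {P, K, G, T, F, Z}, right has 1 {X}.
  Root Z: left subtree has 5 nodes {P, K, G, T, F}, right has 0 { }.
    Root F: left subtree has 4 nodes {P, K, G, T}, right has 0 { }.
      Root K: left subtree has 1 node {P}, right has 2 {G, T}.
        Root G: left subtree has 0 nodes { }, right has 1 {T}.

P, T, G, K, F, Z, X, S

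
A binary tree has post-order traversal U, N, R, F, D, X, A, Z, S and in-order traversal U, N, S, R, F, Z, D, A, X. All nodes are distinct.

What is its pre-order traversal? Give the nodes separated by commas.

The last element of post-order is the root; it splits in-order into left and right subtrees.
Root S: left subtree has 2 nodes {U, N}, right has 6 {R, F, Z, D, A, X}.
  Root N: left subtree has 1 node {U}, right has 0 { }.
  Root Z: left subtree has 2 nodes {R, F}, right has 3 {D, A, X}.
    Root F: left subtree has 1 node {R}, right has 0 { }.
    Root A: left subtree has 1 node {D}, right has 1 {X}.

S, N, U, Z, F, R, A, D, X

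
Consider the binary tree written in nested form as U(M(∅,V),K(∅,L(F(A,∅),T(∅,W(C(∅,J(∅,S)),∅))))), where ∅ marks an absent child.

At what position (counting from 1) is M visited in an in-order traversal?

1

In-order visits the left subtree, then the node, then the right subtree.
At U: go left to M.
  At M: no left child.
  Visit M.
  At M: go right to V.
    V is a leaf — visit V.
Visit U.
At U: go right to K.
  At K: no left child.
  Visit K.
  At K: go right to L.
    At L: go left to F.
      At F: go left to A.
        A is a leaf — visit A.
      Visit F.
      At F: no right child.
    Visit L.
    At L: go right to T.
      At T: no left child.
      Visit T.
      At T: go right to W.
        At W: go left to C.
          At C: no left child.
          Visit C.
          At C: go right to J.
            At J: no left child.
            Visit J.
            At J: go right to S.
              S is a leaf — visit S.
        Visit W.
        At W: no right child.
Full in-order sequence: M, V, U, K, A, F, L, T, C, J, S, W.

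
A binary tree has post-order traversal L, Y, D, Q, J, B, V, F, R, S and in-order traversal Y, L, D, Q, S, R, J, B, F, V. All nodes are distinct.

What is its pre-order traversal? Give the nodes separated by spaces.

The last element of post-order is the root; it splits in-order into left and right subtrees.
Root S: left subtree has 4 nodes {Y, L, D, Q}, right has 5 {R, J, B, F, V}.
  Root Q: left subtree has 3 nodes {Y, L, D}, right has 0 { }.
    Root D: left subtree has 2 nodes {Y, L}, right has 0 { }.
      Root Y: left subtree has 0 nodes { }, right has 1 {L}.
  Root R: left subtree has 0 nodes { }, right has 4 {J, B, F, V}.
    Root F: left subtree has 2 nodes {J, B}, right has 1 {V}.
      Root B: left subtree has 1 node {J}, right has 0 { }.

S Q D Y L R F B J V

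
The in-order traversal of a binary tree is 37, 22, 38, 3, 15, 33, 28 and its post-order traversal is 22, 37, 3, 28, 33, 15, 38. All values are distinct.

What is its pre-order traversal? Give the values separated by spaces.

The last element of post-order is the root; it splits in-order into left and right subtrees.
Root 38: left subtree has 2 nodes {37, 22}, right has 4 {3, 15, 33, 28}.
  Root 37: left subtree has 0 nodes { }, right has 1 {22}.
  Root 15: left subtree has 1 node {3}, right has 2 {33, 28}.
    Root 33: left subtree has 0 nodes { }, right has 1 {28}.

38 37 22 15 3 33 28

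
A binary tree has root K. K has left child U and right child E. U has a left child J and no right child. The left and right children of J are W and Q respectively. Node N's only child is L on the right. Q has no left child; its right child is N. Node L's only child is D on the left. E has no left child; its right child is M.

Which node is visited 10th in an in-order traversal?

M

In-order visits the left subtree, then the node, then the right subtree.
At K: go left to U.
  At U: go left to J.
    At J: go left to W.
      W is a leaf — visit W.
    Visit J.
    At J: go right to Q.
      At Q: no left child.
      Visit Q.
      At Q: go right to N.
        At N: no left child.
        Visit N.
        At N: go right to L.
          At L: go left to D.
            D is a leaf — visit D.
          Visit L.
          At L: no right child.
  Visit U.
  At U: no right child.
Visit K.
At K: go right to E.
  At E: no left child.
  Visit E.
  At E: go right to M.
    M is a leaf — visit M.
Full in-order sequence: W, J, Q, N, D, L, U, K, E, M.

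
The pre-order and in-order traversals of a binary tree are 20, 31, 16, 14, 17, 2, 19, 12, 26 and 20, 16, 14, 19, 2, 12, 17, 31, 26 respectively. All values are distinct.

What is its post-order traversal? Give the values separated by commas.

The first element of pre-order is the root; it splits in-order into left and right subtrees.
Root 20: left subtree has 0 nodes { }, right has 8 {16, 14, 19, 2, 12, 17, 31, 26}.
  Root 31: left subtree has 6 nodes {16, 14, 19, 2, 12, 17}, right has 1 {26}.
    Root 16: left subtree has 0 nodes { }, right has 5 {14, 19, 2, 12, 17}.
      Root 14: left subtree has 0 nodes { }, right has 4 {19, 2, 12, 17}.
        Root 17: left subtree has 3 nodes {19, 2, 12}, right has 0 { }.
          Root 2: left subtree has 1 node {19}, right has 1 {12}.

19, 12, 2, 17, 14, 16, 26, 31, 20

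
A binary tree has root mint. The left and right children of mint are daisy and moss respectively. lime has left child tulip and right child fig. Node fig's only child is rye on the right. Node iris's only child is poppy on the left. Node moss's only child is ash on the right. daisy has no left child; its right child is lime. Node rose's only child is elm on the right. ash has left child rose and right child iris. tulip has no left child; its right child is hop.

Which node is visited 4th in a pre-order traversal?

Pre-order visits the node, then its left subtree, then its right subtree.
Visit mint.
At mint: go left to daisy.
  Visit daisy.
  At daisy: no left child.
  At daisy: go right to lime.
    Visit lime.
    At lime: go left to tulip.
      Visit tulip.
      At tulip: no left child.
      At tulip: go right to hop.
        hop is a leaf — visit hop.
    At lime: go right to fig.
      Visit fig.
      At fig: no left child.
      At fig: go right to rye.
        rye is a leaf — visit rye.
At mint: go right to moss.
  Visit moss.
  At moss: no left child.
  At moss: go right to ash.
    Visit ash.
    At ash: go left to rose.
      Visit rose.
      At rose: no left child.
      At rose: go right to elm.
        elm is a leaf — visit elm.
    At ash: go right to iris.
      Visit iris.
      At iris: go left to poppy.
        poppy is a leaf — visit poppy.
      At iris: no right child.
Full pre-order sequence: mint, daisy, lime, tulip, hop, fig, rye, moss, ash, rose, elm, iris, poppy.

tulip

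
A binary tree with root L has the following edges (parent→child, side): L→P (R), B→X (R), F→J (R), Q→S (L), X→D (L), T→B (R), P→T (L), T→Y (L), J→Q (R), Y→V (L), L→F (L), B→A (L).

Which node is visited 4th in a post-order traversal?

Post-order visits the left subtree, then the right subtree, then the node.
At L: go left to F.
  At F: no left child.
  At F: go right to J.
    At J: no left child.
    At J: go right to Q.
      At Q: go left to S.
        S is a leaf — visit S.
      At Q: no right child.
      Visit Q.
    Visit J.
  Visit F.
At L: go right to P.
  At P: go left to T.
    At T: go left to Y.
      At Y: go left to V.
        V is a leaf — visit V.
      At Y: no right child.
      Visit Y.
    At T: go right to B.
      At B: go left to A.
        A is a leaf — visit A.
      At B: go right to X.
        At X: go left to D.
          D is a leaf — visit D.
        At X: no right child.
        Visit X.
      Visit B.
    Visit T.
  At P: no right child.
  Visit P.
Visit L.
Full post-order sequence: S, Q, J, F, V, Y, A, D, X, B, T, P, L.

F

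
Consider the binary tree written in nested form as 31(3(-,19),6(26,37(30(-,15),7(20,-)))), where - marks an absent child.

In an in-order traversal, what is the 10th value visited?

In-order visits the left subtree, then the node, then the right subtree.
At 31: go left to 3.
  At 3: no left child.
  Visit 3.
  At 3: go right to 19.
    19 is a leaf — visit 19.
Visit 31.
At 31: go right to 6.
  At 6: go left to 26.
    26 is a leaf — visit 26.
  Visit 6.
  At 6: go right to 37.
    At 37: go left to 30.
      At 30: no left child.
      Visit 30.
      At 30: go right to 15.
        15 is a leaf — visit 15.
    Visit 37.
    At 37: go right to 7.
      At 7: go left to 20.
        20 is a leaf — visit 20.
      Visit 7.
      At 7: no right child.
Full in-order sequence: 3, 19, 31, 26, 6, 30, 15, 37, 20, 7.

7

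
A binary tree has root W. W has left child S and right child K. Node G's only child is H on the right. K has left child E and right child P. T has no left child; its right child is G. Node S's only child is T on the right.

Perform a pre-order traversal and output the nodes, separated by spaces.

Pre-order visits the node, then its left subtree, then its right subtree.
Visit W.
At W: go left to S.
  Visit S.
  At S: no left child.
  At S: go right to T.
    Visit T.
    At T: no left child.
    At T: go right to G.
      Visit G.
      At G: no left child.
      At G: go right to H.
        H is a leaf — visit H.
At W: go right to K.
  Visit K.
  At K: go left to E.
    E is a leaf — visit E.
  At K: go right to P.
    P is a leaf — visit P.

W S T G H K E P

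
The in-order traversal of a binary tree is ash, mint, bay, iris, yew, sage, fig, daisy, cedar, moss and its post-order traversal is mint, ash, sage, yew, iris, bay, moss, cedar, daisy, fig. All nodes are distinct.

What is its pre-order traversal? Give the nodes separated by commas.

fig, bay, ash, mint, iris, yew, sage, daisy, cedar, moss

The last element of post-order is the root; it splits in-order into left and right subtrees.
Root fig: left subtree has 6 nodes {ash, mint, bay, iris, yew, sage}, right has 3 {daisy, cedar, moss}.
  Root bay: left subtree has 2 nodes {ash, mint}, right has 3 {iris, yew, sage}.
    Root ash: left subtree has 0 nodes { }, right has 1 {mint}.
    Root iris: left subtree has 0 nodes { }, right has 2 {yew, sage}.
      Root yew: left subtree has 0 nodes { }, right has 1 {sage}.
  Root daisy: left subtree has 0 nodes { }, right has 2 {cedar, moss}.
    Root cedar: left subtree has 0 nodes { }, right has 1 {moss}.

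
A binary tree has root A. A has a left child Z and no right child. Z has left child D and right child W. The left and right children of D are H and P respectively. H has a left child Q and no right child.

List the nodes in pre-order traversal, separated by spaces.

Pre-order visits the node, then its left subtree, then its right subtree.
Visit A.
At A: go left to Z.
  Visit Z.
  At Z: go left to D.
    Visit D.
    At D: go left to H.
      Visit H.
      At H: go left to Q.
        Q is a leaf — visit Q.
      At H: no right child.
    At D: go right to P.
      P is a leaf — visit P.
  At Z: go right to W.
    W is a leaf — visit W.
At A: no right child.

A Z D H Q P W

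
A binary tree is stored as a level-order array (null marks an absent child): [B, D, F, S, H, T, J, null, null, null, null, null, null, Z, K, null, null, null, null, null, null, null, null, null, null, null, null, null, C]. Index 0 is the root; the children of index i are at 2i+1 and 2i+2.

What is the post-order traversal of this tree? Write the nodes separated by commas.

S, H, D, T, C, Z, K, J, F, B

Post-order visits the left subtree, then the right subtree, then the node.
At B: go left to D.
  At D: go left to S.
    S is a leaf — visit S.
  At D: go right to H.
    H is a leaf — visit H.
  Visit D.
At B: go right to F.
  At F: go left to T.
    T is a leaf — visit T.
  At F: go right to J.
    At J: go left to Z.
      At Z: no left child.
      At Z: go right to C.
        C is a leaf — visit C.
      Visit Z.
    At J: go right to K.
      K is a leaf — visit K.
    Visit J.
  Visit F.
Visit B.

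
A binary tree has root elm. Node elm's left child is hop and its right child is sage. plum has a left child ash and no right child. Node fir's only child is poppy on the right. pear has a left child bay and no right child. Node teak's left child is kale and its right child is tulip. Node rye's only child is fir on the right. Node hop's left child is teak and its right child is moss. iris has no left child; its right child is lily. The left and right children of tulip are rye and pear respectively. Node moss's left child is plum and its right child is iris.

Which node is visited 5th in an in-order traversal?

In-order visits the left subtree, then the node, then the right subtree.
At elm: go left to hop.
  At hop: go left to teak.
    At teak: go left to kale.
      kale is a leaf — visit kale.
    Visit teak.
    At teak: go right to tulip.
      At tulip: go left to rye.
        At rye: no left child.
        Visit rye.
        At rye: go right to fir.
          At fir: no left child.
          Visit fir.
          At fir: go right to poppy.
            poppy is a leaf — visit poppy.
      Visit tulip.
      At tulip: go right to pear.
        At pear: go left to bay.
          bay is a leaf — visit bay.
        Visit pear.
        At pear: no right child.
  Visit hop.
  At hop: go right to moss.
    At moss: go left to plum.
      At plum: go left to ash.
        ash is a leaf — visit ash.
      Visit plum.
      At plum: no right child.
    Visit moss.
    At moss: go right to iris.
      At iris: no left child.
      Visit iris.
      At iris: go right to lily.
        lily is a leaf — visit lily.
Visit elm.
At elm: go right to sage.
  sage is a leaf — visit sage.
Full in-order sequence: kale, teak, rye, fir, poppy, tulip, bay, pear, hop, ash, plum, moss, iris, lily, elm, sage.

poppy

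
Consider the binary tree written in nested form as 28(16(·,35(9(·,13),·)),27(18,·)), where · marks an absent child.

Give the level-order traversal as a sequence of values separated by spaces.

28 16 27 35 18 9 13

Level-order visits nodes level by level from the root, left to right within each level.
Level 0: 28
Level 1: 16, 27
Level 2: 35, 18
Level 3: 9
Level 4: 13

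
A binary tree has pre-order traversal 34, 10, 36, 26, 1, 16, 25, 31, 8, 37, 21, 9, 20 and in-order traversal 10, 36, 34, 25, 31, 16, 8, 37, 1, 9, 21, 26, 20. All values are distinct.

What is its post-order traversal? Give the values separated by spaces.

The first element of pre-order is the root; it splits in-order into left and right subtrees.
Root 34: left subtree has 2 nodes {10, 36}, right has 10 {25, 31, 16, 8, 37, 1, 9, 21, 26, 20}.
  Root 10: left subtree has 0 nodes { }, right has 1 {36}.
  Root 26: left subtree has 8 nodes {25, 31, 16, 8, 37, 1, 9, 21}, right has 1 {20}.
    Root 1: left subtree has 5 nodes {25, 31, 16, 8, 37}, right has 2 {9, 21}.
      Root 16: left subtree has 2 nodes {25, 31}, right has 2 {8, 37}.
        Root 25: left subtree has 0 nodes { }, right has 1 {31}.
        Root 8: left subtree has 0 nodes { }, right has 1 {37}.
      Root 21: left subtree has 1 node {9}, right has 0 { }.

36 10 31 25 37 8 16 9 21 1 20 26 34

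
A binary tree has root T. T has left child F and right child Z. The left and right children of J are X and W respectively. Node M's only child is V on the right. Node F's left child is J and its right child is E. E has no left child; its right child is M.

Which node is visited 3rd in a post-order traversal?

J

Post-order visits the left subtree, then the right subtree, then the node.
At T: go left to F.
  At F: go left to J.
    At J: go left to X.
      X is a leaf — visit X.
    At J: go right to W.
      W is a leaf — visit W.
    Visit J.
  At F: go right to E.
    At E: no left child.
    At E: go right to M.
      At M: no left child.
      At M: go right to V.
        V is a leaf — visit V.
      Visit M.
    Visit E.
  Visit F.
At T: go right to Z.
  Z is a leaf — visit Z.
Visit T.
Full post-order sequence: X, W, J, V, M, E, F, Z, T.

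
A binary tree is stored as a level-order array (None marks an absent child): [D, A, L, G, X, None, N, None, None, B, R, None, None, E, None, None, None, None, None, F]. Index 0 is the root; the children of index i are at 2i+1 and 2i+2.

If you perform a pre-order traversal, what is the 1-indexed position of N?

Pre-order visits the node, then its left subtree, then its right subtree.
Visit D.
At D: go left to A.
  Visit A.
  At A: go left to G.
    G is a leaf — visit G.
  At A: go right to X.
    Visit X.
    At X: go left to B.
      Visit B.
      At B: go left to F.
        F is a leaf — visit F.
      At B: no right child.
    At X: go right to R.
      R is a leaf — visit R.
At D: go right to L.
  Visit L.
  At L: no left child.
  At L: go right to N.
    Visit N.
    At N: go left to E.
      E is a leaf — visit E.
    At N: no right child.
Full pre-order sequence: D, A, G, X, B, F, R, L, N, E.

9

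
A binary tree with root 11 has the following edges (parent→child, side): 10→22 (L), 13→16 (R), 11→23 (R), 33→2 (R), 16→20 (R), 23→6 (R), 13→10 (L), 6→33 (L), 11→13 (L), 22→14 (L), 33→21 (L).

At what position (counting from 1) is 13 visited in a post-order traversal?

Post-order visits the left subtree, then the right subtree, then the node.
At 11: go left to 13.
  At 13: go left to 10.
    At 10: go left to 22.
      At 22: go left to 14.
        14 is a leaf — visit 14.
      At 22: no right child.
      Visit 22.
    At 10: no right child.
    Visit 10.
  At 13: go right to 16.
    At 16: no left child.
    At 16: go right to 20.
      20 is a leaf — visit 20.
    Visit 16.
  Visit 13.
At 11: go right to 23.
  At 23: no left child.
  At 23: go right to 6.
    At 6: go left to 33.
      At 33: go left to 21.
        21 is a leaf — visit 21.
      At 33: go right to 2.
        2 is a leaf — visit 2.
      Visit 33.
    At 6: no right child.
    Visit 6.
  Visit 23.
Visit 11.
Full post-order sequence: 14, 22, 10, 20, 16, 13, 21, 2, 33, 6, 23, 11.

6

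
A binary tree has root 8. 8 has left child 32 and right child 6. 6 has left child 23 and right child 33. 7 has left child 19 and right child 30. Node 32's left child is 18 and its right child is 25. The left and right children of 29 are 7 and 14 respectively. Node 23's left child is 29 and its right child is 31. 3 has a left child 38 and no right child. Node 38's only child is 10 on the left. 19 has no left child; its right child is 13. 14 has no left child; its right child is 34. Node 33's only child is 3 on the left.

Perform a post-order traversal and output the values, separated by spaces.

Post-order visits the left subtree, then the right subtree, then the node.
At 8: go left to 32.
  At 32: go left to 18.
    18 is a leaf — visit 18.
  At 32: go right to 25.
    25 is a leaf — visit 25.
  Visit 32.
At 8: go right to 6.
  At 6: go left to 23.
    At 23: go left to 29.
      At 29: go left to 7.
        At 7: go left to 19.
          At 19: no left child.
          At 19: go right to 13.
            13 is a leaf — visit 13.
          Visit 19.
        At 7: go right to 30.
          30 is a leaf — visit 30.
        Visit 7.
      At 29: go right to 14.
        At 14: no left child.
        At 14: go right to 34.
          34 is a leaf — visit 34.
        Visit 14.
      Visit 29.
    At 23: go right to 31.
      31 is a leaf — visit 31.
    Visit 23.
  At 6: go right to 33.
    At 33: go left to 3.
      At 3: go left to 38.
        At 38: go left to 10.
          10 is a leaf — visit 10.
        At 38: no right child.
        Visit 38.
      At 3: no right child.
      Visit 3.
    At 33: no right child.
    Visit 33.
  Visit 6.
Visit 8.

18 25 32 13 19 30 7 34 14 29 31 23 10 38 3 33 6 8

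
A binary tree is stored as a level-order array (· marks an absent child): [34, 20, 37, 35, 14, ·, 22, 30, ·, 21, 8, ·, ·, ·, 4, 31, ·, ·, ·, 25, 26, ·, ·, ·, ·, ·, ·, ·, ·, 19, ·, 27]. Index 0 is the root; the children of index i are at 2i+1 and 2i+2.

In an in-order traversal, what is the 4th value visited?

In-order visits the left subtree, then the node, then the right subtree.
At 34: go left to 20.
  At 20: go left to 35.
    At 35: go left to 30.
      At 30: go left to 31.
        At 31: go left to 27.
          27 is a leaf — visit 27.
        Visit 31.
        At 31: no right child.
      Visit 30.
      At 30: no right child.
    Visit 35.
    At 35: no right child.
  Visit 20.
  At 20: go right to 14.
    At 14: go left to 21.
      At 21: go left to 25.
        25 is a leaf — visit 25.
      Visit 21.
      At 21: go right to 26.
        26 is a leaf — visit 26.
    Visit 14.
    At 14: go right to 8.
      8 is a leaf — visit 8.
Visit 34.
At 34: go right to 37.
  At 37: no left child.
  Visit 37.
  At 37: go right to 22.
    At 22: no left child.
    Visit 22.
    At 22: go right to 4.
      At 4: go left to 19.
        19 is a leaf — visit 19.
      Visit 4.
      At 4: no right child.
Full in-order sequence: 27, 31, 30, 35, 20, 25, 21, 26, 14, 8, 34, 37, 22, 19, 4.

35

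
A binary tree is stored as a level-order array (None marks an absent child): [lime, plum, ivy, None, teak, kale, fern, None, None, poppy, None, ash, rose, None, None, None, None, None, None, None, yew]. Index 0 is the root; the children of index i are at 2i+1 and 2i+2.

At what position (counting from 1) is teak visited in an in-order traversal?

4

In-order visits the left subtree, then the node, then the right subtree.
At lime: go left to plum.
  At plum: no left child.
  Visit plum.
  At plum: go right to teak.
    At teak: go left to poppy.
      At poppy: no left child.
      Visit poppy.
      At poppy: go right to yew.
        yew is a leaf — visit yew.
    Visit teak.
    At teak: no right child.
Visit lime.
At lime: go right to ivy.
  At ivy: go left to kale.
    At kale: go left to ash.
      ash is a leaf — visit ash.
    Visit kale.
    At kale: go right to rose.
      rose is a leaf — visit rose.
  Visit ivy.
  At ivy: go right to fern.
    fern is a leaf — visit fern.
Full in-order sequence: plum, poppy, yew, teak, lime, ash, kale, rose, ivy, fern.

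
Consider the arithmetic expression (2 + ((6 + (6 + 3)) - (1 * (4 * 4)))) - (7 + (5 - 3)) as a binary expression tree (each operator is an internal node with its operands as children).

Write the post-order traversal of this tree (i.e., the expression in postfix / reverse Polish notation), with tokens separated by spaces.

2 6 6 3 + + 1 4 4 * * - + 7 5 3 - + -

Post-order on an expression tree gives postfix notation: for each operator, emit left operand, right operand, then the operator.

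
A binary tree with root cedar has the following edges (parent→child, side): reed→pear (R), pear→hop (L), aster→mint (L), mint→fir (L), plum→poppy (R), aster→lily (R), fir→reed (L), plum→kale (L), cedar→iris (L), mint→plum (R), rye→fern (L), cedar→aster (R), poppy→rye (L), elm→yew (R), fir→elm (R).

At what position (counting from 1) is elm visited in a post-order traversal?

Post-order visits the left subtree, then the right subtree, then the node.
At cedar: go left to iris.
  iris is a leaf — visit iris.
At cedar: go right to aster.
  At aster: go left to mint.
    At mint: go left to fir.
      At fir: go left to reed.
        At reed: no left child.
        At reed: go right to pear.
          At pear: go left to hop.
            hop is a leaf — visit hop.
          At pear: no right child.
          Visit pear.
        Visit reed.
      At fir: go right to elm.
        At elm: no left child.
        At elm: go right to yew.
          yew is a leaf — visit yew.
        Visit elm.
      Visit fir.
    At mint: go right to plum.
      At plum: go left to kale.
        kale is a leaf — visit kale.
      At plum: go right to poppy.
        At poppy: go left to rye.
          At rye: go left to fern.
            fern is a leaf — visit fern.
          At rye: no right child.
          Visit rye.
        At poppy: no right child.
        Visit poppy.
      Visit plum.
    Visit mint.
  At aster: go right to lily.
    lily is a leaf — visit lily.
  Visit aster.
Visit cedar.
Full post-order sequence: iris, hop, pear, reed, yew, elm, fir, kale, fern, rye, poppy, plum, mint, lily, aster, cedar.

6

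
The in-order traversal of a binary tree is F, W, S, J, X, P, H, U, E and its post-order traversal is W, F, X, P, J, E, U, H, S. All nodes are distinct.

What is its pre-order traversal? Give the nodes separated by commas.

S, F, W, H, J, P, X, U, E

The last element of post-order is the root; it splits in-order into left and right subtrees.
Root S: left subtree has 2 nodes {F, W}, right has 6 {J, X, P, H, U, E}.
  Root F: left subtree has 0 nodes { }, right has 1 {W}.
  Root H: left subtree has 3 nodes {J, X, P}, right has 2 {U, E}.
    Root J: left subtree has 0 nodes { }, right has 2 {X, P}.
      Root P: left subtree has 1 node {X}, right has 0 { }.
    Root U: left subtree has 0 nodes { }, right has 1 {E}.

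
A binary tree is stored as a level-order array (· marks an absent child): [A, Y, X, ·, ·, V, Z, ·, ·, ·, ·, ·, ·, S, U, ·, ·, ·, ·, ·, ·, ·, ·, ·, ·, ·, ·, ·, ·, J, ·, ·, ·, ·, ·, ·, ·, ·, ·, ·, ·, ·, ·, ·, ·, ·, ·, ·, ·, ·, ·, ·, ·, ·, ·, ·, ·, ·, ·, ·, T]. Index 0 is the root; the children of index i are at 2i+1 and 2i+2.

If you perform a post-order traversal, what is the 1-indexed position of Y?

1

Post-order visits the left subtree, then the right subtree, then the node.
At A: go left to Y.
  Y is a leaf — visit Y.
At A: go right to X.
  At X: go left to V.
    V is a leaf — visit V.
  At X: go right to Z.
    At Z: go left to S.
      S is a leaf — visit S.
    At Z: go right to U.
      At U: go left to J.
        At J: no left child.
        At J: go right to T.
          T is a leaf — visit T.
        Visit J.
      At U: no right child.
      Visit U.
    Visit Z.
  Visit X.
Visit A.
Full post-order sequence: Y, V, S, T, J, U, Z, X, A.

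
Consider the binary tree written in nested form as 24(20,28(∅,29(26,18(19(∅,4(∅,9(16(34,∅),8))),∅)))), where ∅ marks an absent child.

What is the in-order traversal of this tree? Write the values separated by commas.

20, 24, 28, 26, 29, 19, 4, 34, 16, 9, 8, 18

In-order visits the left subtree, then the node, then the right subtree.
At 24: go left to 20.
  20 is a leaf — visit 20.
Visit 24.
At 24: go right to 28.
  At 28: no left child.
  Visit 28.
  At 28: go right to 29.
    At 29: go left to 26.
      26 is a leaf — visit 26.
    Visit 29.
    At 29: go right to 18.
      At 18: go left to 19.
        At 19: no left child.
        Visit 19.
        At 19: go right to 4.
          At 4: no left child.
          Visit 4.
          At 4: go right to 9.
            At 9: go left to 16.
              At 16: go left to 34.
                34 is a leaf — visit 34.
              Visit 16.
              At 16: no right child.
            Visit 9.
            At 9: go right to 8.
              8 is a leaf — visit 8.
      Visit 18.
      At 18: no right child.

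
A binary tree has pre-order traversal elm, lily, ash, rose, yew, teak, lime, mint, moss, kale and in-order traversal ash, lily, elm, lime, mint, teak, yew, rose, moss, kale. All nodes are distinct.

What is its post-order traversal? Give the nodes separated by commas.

ash, lily, mint, lime, teak, yew, kale, moss, rose, elm

The first element of pre-order is the root; it splits in-order into left and right subtrees.
Root elm: left subtree has 2 nodes {ash, lily}, right has 7 {lime, mint, teak, yew, rose, moss, kale}.
  Root lily: left subtree has 1 node {ash}, right has 0 { }.
  Root rose: left subtree has 4 nodes {lime, mint, teak, yew}, right has 2 {moss, kale}.
    Root yew: left subtree has 3 nodes {lime, mint, teak}, right has 0 { }.
      Root teak: left subtree has 2 nodes {lime, mint}, right has 0 { }.
        Root lime: left subtree has 0 nodes { }, right has 1 {mint}.
    Root moss: left subtree has 0 nodes { }, right has 1 {kale}.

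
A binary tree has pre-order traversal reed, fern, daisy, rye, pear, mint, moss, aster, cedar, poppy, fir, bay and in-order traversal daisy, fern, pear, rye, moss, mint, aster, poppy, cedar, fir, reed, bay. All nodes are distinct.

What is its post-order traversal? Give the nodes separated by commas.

The first element of pre-order is the root; it splits in-order into left and right subtrees.
Root reed: left subtree has 10 nodes {daisy, fern, pear, rye, moss, mint, aster, poppy, cedar, fir}, right has 1 {bay}.
  Root fern: left subtree has 1 node {daisy}, right has 8 {pear, rye, moss, mint, aster, poppy, cedar, fir}.
    Root rye: left subtree has 1 node {pear}, right has 6 {moss, mint, aster, poppy, cedar, fir}.
      Root mint: left subtree has 1 node {moss}, right has 4 {aster, poppy, cedar, fir}.
        Root aster: left subtree has 0 nodes { }, right has 3 {poppy, cedar, fir}.
          Root cedar: left subtree has 1 node {poppy}, right has 1 {fir}.

daisy, pear, moss, poppy, fir, cedar, aster, mint, rye, fern, bay, reed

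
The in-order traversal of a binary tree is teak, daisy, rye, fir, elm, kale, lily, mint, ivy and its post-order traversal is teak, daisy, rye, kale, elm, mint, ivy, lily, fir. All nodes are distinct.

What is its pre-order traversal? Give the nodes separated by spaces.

fir rye daisy teak lily elm kale ivy mint

The last element of post-order is the root; it splits in-order into left and right subtrees.
Root fir: left subtree has 3 nodes {teak, daisy, rye}, right has 5 {elm, kale, lily, mint, ivy}.
  Root rye: left subtree has 2 nodes {teak, daisy}, right has 0 { }.
    Root daisy: left subtree has 1 node {teak}, right has 0 { }.
  Root lily: left subtree has 2 nodes {elm, kale}, right has 2 {mint, ivy}.
    Root elm: left subtree has 0 nodes { }, right has 1 {kale}.
    Root ivy: left subtree has 1 node {mint}, right has 0 { }.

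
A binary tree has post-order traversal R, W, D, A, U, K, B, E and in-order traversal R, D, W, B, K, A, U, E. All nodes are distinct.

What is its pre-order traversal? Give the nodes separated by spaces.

The last element of post-order is the root; it splits in-order into left and right subtrees.
Root E: left subtree has 7 nodes {R, D, W, B, K, A, U}, right has 0 { }.
  Root B: left subtree has 3 nodes {R, D, W}, right has 3 {K, A, U}.
    Root D: left subtree has 1 node {R}, right has 1 {W}.
    Root K: left subtree has 0 nodes { }, right has 2 {A, U}.
      Root U: left subtree has 1 node {A}, right has 0 { }.

E B D R W K U A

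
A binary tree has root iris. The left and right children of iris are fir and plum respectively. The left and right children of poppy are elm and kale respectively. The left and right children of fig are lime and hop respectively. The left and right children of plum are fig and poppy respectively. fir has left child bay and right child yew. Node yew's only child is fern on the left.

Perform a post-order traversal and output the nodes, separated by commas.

bay, fern, yew, fir, lime, hop, fig, elm, kale, poppy, plum, iris

Post-order visits the left subtree, then the right subtree, then the node.
At iris: go left to fir.
  At fir: go left to bay.
    bay is a leaf — visit bay.
  At fir: go right to yew.
    At yew: go left to fern.
      fern is a leaf — visit fern.
    At yew: no right child.
    Visit yew.
  Visit fir.
At iris: go right to plum.
  At plum: go left to fig.
    At fig: go left to lime.
      lime is a leaf — visit lime.
    At fig: go right to hop.
      hop is a leaf — visit hop.
    Visit fig.
  At plum: go right to poppy.
    At poppy: go left to elm.
      elm is a leaf — visit elm.
    At poppy: go right to kale.
      kale is a leaf — visit kale.
    Visit poppy.
  Visit plum.
Visit iris.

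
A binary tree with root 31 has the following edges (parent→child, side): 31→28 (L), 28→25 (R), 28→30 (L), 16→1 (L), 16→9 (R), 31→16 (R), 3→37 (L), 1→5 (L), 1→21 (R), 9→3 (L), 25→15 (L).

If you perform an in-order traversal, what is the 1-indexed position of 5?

6

In-order visits the left subtree, then the node, then the right subtree.
At 31: go left to 28.
  At 28: go left to 30.
    30 is a leaf — visit 30.
  Visit 28.
  At 28: go right to 25.
    At 25: go left to 15.
      15 is a leaf — visit 15.
    Visit 25.
    At 25: no right child.
Visit 31.
At 31: go right to 16.
  At 16: go left to 1.
    At 1: go left to 5.
      5 is a leaf — visit 5.
    Visit 1.
    At 1: go right to 21.
      21 is a leaf — visit 21.
  Visit 16.
  At 16: go right to 9.
    At 9: go left to 3.
      At 3: go left to 37.
        37 is a leaf — visit 37.
      Visit 3.
      At 3: no right child.
    Visit 9.
    At 9: no right child.
Full in-order sequence: 30, 28, 15, 25, 31, 5, 1, 21, 16, 37, 3, 9.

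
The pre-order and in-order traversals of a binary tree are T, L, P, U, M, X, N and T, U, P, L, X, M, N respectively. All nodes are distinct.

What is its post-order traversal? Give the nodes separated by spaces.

U P X N M L T

The first element of pre-order is the root; it splits in-order into left and right subtrees.
Root T: left subtree has 0 nodes { }, right has 6 {U, P, L, X, M, N}.
  Root L: left subtree has 2 nodes {U, P}, right has 3 {X, M, N}.
    Root P: left subtree has 1 node {U}, right has 0 { }.
    Root M: left subtree has 1 node {X}, right has 1 {N}.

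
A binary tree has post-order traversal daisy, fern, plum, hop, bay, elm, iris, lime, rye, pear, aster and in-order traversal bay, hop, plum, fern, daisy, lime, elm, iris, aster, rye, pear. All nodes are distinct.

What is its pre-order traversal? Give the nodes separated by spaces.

The last element of post-order is the root; it splits in-order into left and right subtrees.
Root aster: left subtree has 8 nodes {bay, hop, plum, fern, daisy, lime, elm, iris}, right has 2 {rye, pear}.
  Root lime: left subtree has 5 nodes {bay, hop, plum, fern, daisy}, right has 2 {elm, iris}.
    Root bay: left subtree has 0 nodes { }, right has 4 {hop, plum, fern, daisy}.
      Root hop: left subtree has 0 nodes { }, right has 3 {plum, fern, daisy}.
        Root plum: left subtree has 0 nodes { }, right has 2 {fern, daisy}.
          Root fern: left subtree has 0 nodes { }, right has 1 {daisy}.
    Root iris: left subtree has 1 node {elm}, right has 0 { }.
  Root pear: left subtree has 1 node {rye}, right has 0 { }.

aster lime bay hop plum fern daisy iris elm pear rye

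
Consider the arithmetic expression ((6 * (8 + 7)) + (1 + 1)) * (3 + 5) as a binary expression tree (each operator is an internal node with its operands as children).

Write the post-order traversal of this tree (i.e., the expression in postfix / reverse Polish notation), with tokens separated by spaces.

6 8 7 + * 1 1 + + 3 5 + *

Post-order on an expression tree gives postfix notation: for each operator, emit left operand, right operand, then the operator.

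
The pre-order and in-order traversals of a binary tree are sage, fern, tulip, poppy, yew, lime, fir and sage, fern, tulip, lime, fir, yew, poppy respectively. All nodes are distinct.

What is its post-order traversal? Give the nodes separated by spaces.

fir lime yew poppy tulip fern sage

The first element of pre-order is the root; it splits in-order into left and right subtrees.
Root sage: left subtree has 0 nodes { }, right has 6 {fern, tulip, lime, fir, yew, poppy}.
  Root fern: left subtree has 0 nodes { }, right has 5 {tulip, lime, fir, yew, poppy}.
    Root tulip: left subtree has 0 nodes { }, right has 4 {lime, fir, yew, poppy}.
      Root poppy: left subtree has 3 nodes {lime, fir, yew}, right has 0 { }.
        Root yew: left subtree has 2 nodes {lime, fir}, right has 0 { }.
          Root lime: left subtree has 0 nodes { }, right has 1 {fir}.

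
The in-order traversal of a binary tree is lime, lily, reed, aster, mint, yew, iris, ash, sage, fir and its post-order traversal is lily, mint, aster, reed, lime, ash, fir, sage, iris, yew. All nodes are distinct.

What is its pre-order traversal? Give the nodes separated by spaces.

yew lime reed lily aster mint iris sage ash fir

The last element of post-order is the root; it splits in-order into left and right subtrees.
Root yew: left subtree has 5 nodes {lime, lily, reed, aster, mint}, right has 4 {iris, ash, sage, fir}.
  Root lime: left subtree has 0 nodes { }, right has 4 {lily, reed, aster, mint}.
    Root reed: left subtree has 1 node {lily}, right has 2 {aster, mint}.
      Root aster: left subtree has 0 nodes { }, right has 1 {mint}.
  Root iris: left subtree has 0 nodes { }, right has 3 {ash, sage, fir}.
    Root sage: left subtree has 1 node {ash}, right has 1 {fir}.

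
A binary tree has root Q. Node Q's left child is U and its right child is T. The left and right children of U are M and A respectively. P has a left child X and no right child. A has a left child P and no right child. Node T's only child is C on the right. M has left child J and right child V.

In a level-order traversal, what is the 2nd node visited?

U

Level-order visits nodes level by level from the root, left to right within each level.
Level 0: Q
Level 1: U, T
Level 2: M, A, C
Level 3: J, V, P
Level 4: X
Full level-order sequence: Q, U, T, M, A, C, J, V, P, X.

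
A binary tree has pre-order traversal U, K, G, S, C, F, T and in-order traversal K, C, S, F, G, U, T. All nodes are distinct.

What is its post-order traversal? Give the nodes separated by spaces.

C F S G K T U

The first element of pre-order is the root; it splits in-order into left and right subtrees.
Root U: left subtree has 5 nodes {K, C, S, F, G}, right has 1 {T}.
  Root K: left subtree has 0 nodes { }, right has 4 {C, S, F, G}.
    Root G: left subtree has 3 nodes {C, S, F}, right has 0 { }.
      Root S: left subtree has 1 node {C}, right has 1 {F}.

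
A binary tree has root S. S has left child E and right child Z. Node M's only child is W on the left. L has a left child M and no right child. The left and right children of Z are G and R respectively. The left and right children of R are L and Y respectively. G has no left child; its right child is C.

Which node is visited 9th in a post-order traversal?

Post-order visits the left subtree, then the right subtree, then the node.
At S: go left to E.
  E is a leaf — visit E.
At S: go right to Z.
  At Z: go left to G.
    At G: no left child.
    At G: go right to C.
      C is a leaf — visit C.
    Visit G.
  At Z: go right to R.
    At R: go left to L.
      At L: go left to M.
        At M: go left to W.
          W is a leaf — visit W.
        At M: no right child.
        Visit M.
      At L: no right child.
      Visit L.
    At R: go right to Y.
      Y is a leaf — visit Y.
    Visit R.
  Visit Z.
Visit S.
Full post-order sequence: E, C, G, W, M, L, Y, R, Z, S.

Z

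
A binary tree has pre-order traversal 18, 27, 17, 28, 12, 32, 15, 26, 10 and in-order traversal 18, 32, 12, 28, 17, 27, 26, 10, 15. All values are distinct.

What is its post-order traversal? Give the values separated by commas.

The first element of pre-order is the root; it splits in-order into left and right subtrees.
Root 18: left subtree has 0 nodes { }, right has 8 {32, 12, 28, 17, 27, 26, 10, 15}.
  Root 27: left subtree has 4 nodes {32, 12, 28, 17}, right has 3 {26, 10, 15}.
    Root 17: left subtree has 3 nodes {32, 12, 28}, right has 0 { }.
      Root 28: left subtree has 2 nodes {32, 12}, right has 0 { }.
        Root 12: left subtree has 1 node {32}, right has 0 { }.
    Root 15: left subtree has 2 nodes {26, 10}, right has 0 { }.
      Root 26: left subtree has 0 nodes { }, right has 1 {10}.

32, 12, 28, 17, 10, 26, 15, 27, 18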